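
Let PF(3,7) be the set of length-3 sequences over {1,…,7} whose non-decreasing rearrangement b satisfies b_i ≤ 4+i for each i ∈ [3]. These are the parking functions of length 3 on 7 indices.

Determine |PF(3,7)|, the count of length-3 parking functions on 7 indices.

#PF = (7+1−3)·(7+1)^{3−1} = 5×64 = 320 (Konheim–Weiss)
One tuple (2,2,7) → sorted (2,2,7): b_i ≤ 4+i ∀i, a PF.

320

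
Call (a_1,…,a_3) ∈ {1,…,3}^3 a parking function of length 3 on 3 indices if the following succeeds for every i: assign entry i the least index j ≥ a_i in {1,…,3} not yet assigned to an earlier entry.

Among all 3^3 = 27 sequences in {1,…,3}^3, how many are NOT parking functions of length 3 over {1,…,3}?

11

Count = (3+1−3)·(3+1)^{3−1} = 1 · 16 = 16 (Pollak)
Check (3,3,1) → sorted (1,3,3): b_2=3>2, not a PF.
Total 27; non-PF = 27−16 = 11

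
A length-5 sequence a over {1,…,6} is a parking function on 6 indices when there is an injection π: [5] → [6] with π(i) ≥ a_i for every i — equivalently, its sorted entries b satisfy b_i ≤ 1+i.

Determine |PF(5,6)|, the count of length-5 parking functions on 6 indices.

|PF(5,6)| = (6−5+1)·(6+1)^(5−1) = 2 · 2401 = 4802
Check (1,6,3,4,4) → sorted (1,3,4,4,6): b_i ≤ 1+i ∀i, a PF.

4802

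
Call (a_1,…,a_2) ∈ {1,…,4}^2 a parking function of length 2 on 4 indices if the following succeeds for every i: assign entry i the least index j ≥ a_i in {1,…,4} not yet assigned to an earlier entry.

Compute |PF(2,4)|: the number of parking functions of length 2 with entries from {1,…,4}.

#PF = (5−2)·5^(2−1) = 3×5 = 15 (Pollak)
Check (3,4) → sorted (3,4): b_i ≤ 2+i ∀i, a PF.

15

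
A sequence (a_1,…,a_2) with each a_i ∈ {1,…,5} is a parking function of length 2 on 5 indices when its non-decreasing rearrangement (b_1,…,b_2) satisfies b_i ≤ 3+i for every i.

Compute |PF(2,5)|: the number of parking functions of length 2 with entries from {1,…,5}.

24

|PF| = 4·6^1 = 4×6 = 24
E.g. (3,4) → sorted (3,4): b_i ≤ 3+i ∀i, a PF.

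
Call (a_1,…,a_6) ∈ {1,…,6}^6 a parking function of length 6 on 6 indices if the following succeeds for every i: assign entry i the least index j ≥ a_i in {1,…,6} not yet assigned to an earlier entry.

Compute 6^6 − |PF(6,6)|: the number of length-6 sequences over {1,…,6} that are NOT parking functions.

29849

Count = (6−6+1)·(6+1)^(6−1) = 1·16807 = 16807 [KW]
One tuple (3,6,6,5,4,4) → sorted (3,4,4,5,6,6): b_1=3>1, not a PF.
Total 46656; non-PF = 46656−16807 = 29849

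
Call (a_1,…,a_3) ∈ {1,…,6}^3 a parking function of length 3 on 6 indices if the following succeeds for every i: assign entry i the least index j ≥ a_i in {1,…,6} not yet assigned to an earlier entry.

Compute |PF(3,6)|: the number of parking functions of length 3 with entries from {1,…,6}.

196

|PF| = (6−3+1)·(6+1)^(3−1) = 4·49 = 196
E.g. (1,6,1) → sorted (1,1,6): b_i ≤ 3+i ∀i, a PF.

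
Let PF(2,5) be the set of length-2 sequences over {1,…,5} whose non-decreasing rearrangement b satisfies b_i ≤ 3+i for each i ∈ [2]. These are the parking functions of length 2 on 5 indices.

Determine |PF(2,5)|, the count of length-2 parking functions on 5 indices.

|PF| = 4·6^1 = 4×6 = 24 [KW]
E.g. (4,1) → sorted (1,4): b_i ≤ 3+i ∀i, a PF.

24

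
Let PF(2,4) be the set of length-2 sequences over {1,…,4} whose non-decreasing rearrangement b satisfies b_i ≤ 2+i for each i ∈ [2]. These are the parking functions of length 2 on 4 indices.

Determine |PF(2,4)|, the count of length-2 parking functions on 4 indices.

15

#PF = (4+1−2)·(4+1)^{2−1} = 3·5 = 15 (Pollak)
Example (1,4) → sorted (1,4): b_i ≤ 2+i ∀i, a PF.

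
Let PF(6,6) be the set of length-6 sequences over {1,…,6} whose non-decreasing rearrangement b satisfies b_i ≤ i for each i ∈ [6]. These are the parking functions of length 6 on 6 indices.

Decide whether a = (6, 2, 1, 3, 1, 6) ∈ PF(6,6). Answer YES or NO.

NO

Rearranged: b = (1, 1, 2, 3, 6, 6).
  b_1=1 ≤ 1
  b_2=1 ≤ 2
  b_3=2 ≤ 3
  b_4=3 ≤ 4
  b_5=6 > 5
  fails at i=5 ⇒ NO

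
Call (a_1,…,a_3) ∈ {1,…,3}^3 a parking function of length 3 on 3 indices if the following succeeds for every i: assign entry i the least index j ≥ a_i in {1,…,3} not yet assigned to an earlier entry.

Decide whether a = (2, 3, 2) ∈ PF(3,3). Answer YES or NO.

Order a: b = (2, 2, 3).
  b_1=2 > 1
  fails at i=1 ⇒ NO

NO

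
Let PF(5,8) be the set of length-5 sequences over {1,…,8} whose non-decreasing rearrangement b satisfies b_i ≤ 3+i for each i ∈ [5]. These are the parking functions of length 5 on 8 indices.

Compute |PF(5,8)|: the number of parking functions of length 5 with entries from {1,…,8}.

Count = 4·9^4 = 4 · 6561 = 26244
One tuple (4,2,2,6,2) → sorted (2,2,2,4,6): b_i ≤ 3+i ∀i, a PF.

26244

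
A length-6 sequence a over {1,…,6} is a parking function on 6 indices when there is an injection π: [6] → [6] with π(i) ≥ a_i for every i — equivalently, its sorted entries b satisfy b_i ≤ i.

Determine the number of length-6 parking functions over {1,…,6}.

16807

Count = (6−6+1)·(6+1)^(6−1) = 1 · 16807 = 16807 (Pollak)
Example (6,4,1,3,1,3) → sorted (1,1,3,3,4,6): b_i ≤ i ∀i, a PF.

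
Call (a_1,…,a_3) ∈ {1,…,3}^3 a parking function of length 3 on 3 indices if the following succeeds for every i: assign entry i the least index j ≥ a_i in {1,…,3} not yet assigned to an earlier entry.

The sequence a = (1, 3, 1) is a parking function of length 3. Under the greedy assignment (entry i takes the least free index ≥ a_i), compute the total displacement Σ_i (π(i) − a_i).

Σπ = 3·4/2 = 6 (π permutes [3]); Σa = 1+3+1 = 5; disp = 6−5 = 1.

1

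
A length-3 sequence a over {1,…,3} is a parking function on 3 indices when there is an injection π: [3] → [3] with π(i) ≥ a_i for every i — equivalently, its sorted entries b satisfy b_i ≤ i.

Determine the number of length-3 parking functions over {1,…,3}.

16

#PF = (3+1−3)·(3+1)^{3−1} = 1·16 = 16 [KW]
Example (1,1,2) → sorted (1,1,2): b_i ≤ i ∀i, a PF.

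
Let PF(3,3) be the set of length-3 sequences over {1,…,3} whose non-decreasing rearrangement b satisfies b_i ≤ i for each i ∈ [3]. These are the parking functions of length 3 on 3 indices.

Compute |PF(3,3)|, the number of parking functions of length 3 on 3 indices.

16

Count = 1·4^2 = 1×16 = 16 [KW]
Check (1,2,2) → sorted (1,2,2): b_i ≤ i ∀i, a PF.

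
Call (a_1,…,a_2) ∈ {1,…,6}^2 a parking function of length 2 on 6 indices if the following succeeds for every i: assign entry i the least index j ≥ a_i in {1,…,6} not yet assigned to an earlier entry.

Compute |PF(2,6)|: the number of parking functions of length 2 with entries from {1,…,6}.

35

|PF| = (7−2)·7^(2−1) = 5×7 = 35 (Konheim–Weiss)
One tuple (5,2) → sorted (2,5): b_i ≤ 4+i ∀i, a PF.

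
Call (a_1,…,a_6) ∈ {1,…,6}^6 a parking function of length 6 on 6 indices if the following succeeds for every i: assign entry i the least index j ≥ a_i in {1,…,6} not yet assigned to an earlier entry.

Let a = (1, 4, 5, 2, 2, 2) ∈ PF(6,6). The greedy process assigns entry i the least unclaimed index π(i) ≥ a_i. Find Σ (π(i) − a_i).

Σπ = 21 ({1..6} each once); Σa = 1+4+5+2+2+2 = 16; disp = 21−16 = 5.

5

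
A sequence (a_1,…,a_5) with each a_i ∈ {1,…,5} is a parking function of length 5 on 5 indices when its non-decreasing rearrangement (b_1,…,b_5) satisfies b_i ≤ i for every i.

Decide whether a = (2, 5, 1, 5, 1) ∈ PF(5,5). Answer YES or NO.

Rearranged: b = (1, 1, 2, 5, 5).
  b_1=1 ≤ 1
  b_2=1 ≤ 2
  b_3=2 ≤ 3
  b_4=5 > 4
  fails at i=4 ⇒ NO

NO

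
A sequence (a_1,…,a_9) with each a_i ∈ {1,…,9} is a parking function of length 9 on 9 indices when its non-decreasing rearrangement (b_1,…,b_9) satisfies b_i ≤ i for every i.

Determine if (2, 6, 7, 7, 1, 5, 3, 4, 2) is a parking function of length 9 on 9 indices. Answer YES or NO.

YES

Rearranged: b = (1, 2, 2, 3, 4, 5, 6, 7, 7).
  b_1=1 ≤ 1
  b_2=2 ≤ 2
  b_3=2 ≤ 3
  b_4=3 ≤ 4
  b_5=4 ≤ 5
  b_6=5 ≤ 6
  b_7=6 ≤ 7
  b_8=7 ≤ 8
  b_9=7 ≤ 9
All bounds hold ⇒ YES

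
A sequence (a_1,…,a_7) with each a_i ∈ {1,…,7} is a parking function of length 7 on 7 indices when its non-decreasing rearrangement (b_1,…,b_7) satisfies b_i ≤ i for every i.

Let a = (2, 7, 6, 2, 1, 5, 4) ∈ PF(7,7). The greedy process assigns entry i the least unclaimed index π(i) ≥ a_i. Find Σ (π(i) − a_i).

1

Σπ = 7·8/2 = 28 (π permutes [7]); Σa = 2+7+6+2+1+5+4 = 27; disp = 28−27 = 1.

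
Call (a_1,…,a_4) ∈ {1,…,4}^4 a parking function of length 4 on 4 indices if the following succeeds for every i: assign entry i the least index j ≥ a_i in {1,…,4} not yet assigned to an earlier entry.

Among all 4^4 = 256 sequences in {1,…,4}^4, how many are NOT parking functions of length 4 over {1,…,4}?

Count = 1·5^3 = 1·125 = 125
One tuple (4,3,4,3) → sorted (3,3,4,4): b_1=3>1, not a PF.
4^4 − 125 = 256 − 125 = 131

131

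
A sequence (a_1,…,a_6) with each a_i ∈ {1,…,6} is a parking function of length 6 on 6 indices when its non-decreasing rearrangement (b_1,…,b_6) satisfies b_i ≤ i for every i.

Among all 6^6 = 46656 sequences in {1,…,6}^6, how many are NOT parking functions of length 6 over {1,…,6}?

|PF(6,6)| = 1·7^5 = 1×16807 = 16807
E.g. (5,6,6,3,5,5) → sorted (3,5,5,5,6,6): b_1=3>1, not a PF.
6^6 − 16807 = 46656 − 16807 = 29849

29849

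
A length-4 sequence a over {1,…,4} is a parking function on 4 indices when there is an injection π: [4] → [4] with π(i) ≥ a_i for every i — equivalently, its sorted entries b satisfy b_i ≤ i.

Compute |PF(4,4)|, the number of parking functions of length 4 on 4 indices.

125

|PF| = (4+1−4)·(4+1)^{4−1} = 1·125 = 125 [KW]
One tuple (3,2,1,3) → sorted (1,2,3,3): b_i ≤ i ∀i, a PF.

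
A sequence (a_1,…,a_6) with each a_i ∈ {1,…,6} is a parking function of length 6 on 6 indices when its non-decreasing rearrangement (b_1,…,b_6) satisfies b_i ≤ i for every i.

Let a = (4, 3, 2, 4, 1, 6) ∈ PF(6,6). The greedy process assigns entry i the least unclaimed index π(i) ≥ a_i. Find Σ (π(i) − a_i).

Σπ = 21 ({1..6} each once); Σa = 4+3+2+4+1+6 = 20; disp = 21−20 = 1.

1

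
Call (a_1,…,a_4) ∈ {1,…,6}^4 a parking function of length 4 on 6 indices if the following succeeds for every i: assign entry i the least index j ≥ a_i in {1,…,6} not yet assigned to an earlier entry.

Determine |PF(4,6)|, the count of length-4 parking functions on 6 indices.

1029

Count = (7−4)·7^(4−1) = 3×343 = 1029
Example (5,1,5,2) → sorted (1,2,5,5): b_i ≤ 2+i ∀i, a PF.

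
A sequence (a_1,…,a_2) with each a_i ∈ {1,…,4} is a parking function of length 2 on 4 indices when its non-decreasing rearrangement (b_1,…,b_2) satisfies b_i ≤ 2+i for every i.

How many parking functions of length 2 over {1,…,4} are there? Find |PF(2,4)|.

15

|PF(2,4)| = (4−2+1)·(4+1)^(2−1) = 3·5 = 15
One tuple (3,4) → sorted (3,4): b_i ≤ 2+i ∀i, a PF.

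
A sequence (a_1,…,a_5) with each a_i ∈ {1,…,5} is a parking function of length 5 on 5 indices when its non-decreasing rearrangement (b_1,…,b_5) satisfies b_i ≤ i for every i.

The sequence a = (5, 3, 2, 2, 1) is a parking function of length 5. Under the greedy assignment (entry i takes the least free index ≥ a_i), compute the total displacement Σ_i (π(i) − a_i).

Σπ = 5·6/2 = 15 (π permutes [5]); Σa = 5+3+2+2+1 = 13; disp = 15−13 = 2.

2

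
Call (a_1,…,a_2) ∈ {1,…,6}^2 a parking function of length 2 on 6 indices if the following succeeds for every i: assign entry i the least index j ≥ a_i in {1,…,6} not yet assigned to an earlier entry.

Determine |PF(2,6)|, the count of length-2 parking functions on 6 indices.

35

Count = (6+1−2)·(6+1)^{2−1} = 5 · 7 = 35
E.g. (2,3) → sorted (2,3): b_i ≤ 4+i ∀i, a PF.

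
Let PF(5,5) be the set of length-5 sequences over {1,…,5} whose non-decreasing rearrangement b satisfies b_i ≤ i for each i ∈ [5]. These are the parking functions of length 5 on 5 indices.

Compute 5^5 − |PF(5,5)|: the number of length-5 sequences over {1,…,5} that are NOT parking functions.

|PF(5,5)| = 1·6^4 = 1·1296 = 1296
E.g. (3,4,3,1,3) → sorted (1,3,3,3,4): b_2=3>2, not a PF.
Total 3125; non-PF = 3125−1296 = 1829

1829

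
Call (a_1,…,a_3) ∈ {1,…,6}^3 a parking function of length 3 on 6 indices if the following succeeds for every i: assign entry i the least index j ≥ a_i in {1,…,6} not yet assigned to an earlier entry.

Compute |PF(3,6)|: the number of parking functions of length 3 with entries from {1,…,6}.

|PF| = (7−3)·7^(3−1) = 4·49 = 196 (Pollak)
Check (6,1,5) → sorted (1,5,6): b_i ≤ 3+i ∀i, a PF.

196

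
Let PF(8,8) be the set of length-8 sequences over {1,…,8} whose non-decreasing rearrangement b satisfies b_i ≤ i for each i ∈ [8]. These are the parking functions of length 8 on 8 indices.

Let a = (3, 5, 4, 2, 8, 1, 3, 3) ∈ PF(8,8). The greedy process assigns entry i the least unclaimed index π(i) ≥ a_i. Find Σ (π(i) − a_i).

Σπ(i) = 1+…+8 = 36; Σa = 3+5+4+2+8+1+3+3 = 29; disp = 36−29 = 7.

7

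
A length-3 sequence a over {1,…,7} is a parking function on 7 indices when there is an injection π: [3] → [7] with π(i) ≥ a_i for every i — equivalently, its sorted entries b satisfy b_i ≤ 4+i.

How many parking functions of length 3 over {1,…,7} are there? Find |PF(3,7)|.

|PF(3,7)| = (8−3)·8^(3−1) = 5·64 = 320 (Konheim–Weiss)
Example (3,3,5) → sorted (3,3,5): b_i ≤ 4+i ∀i, a PF.

320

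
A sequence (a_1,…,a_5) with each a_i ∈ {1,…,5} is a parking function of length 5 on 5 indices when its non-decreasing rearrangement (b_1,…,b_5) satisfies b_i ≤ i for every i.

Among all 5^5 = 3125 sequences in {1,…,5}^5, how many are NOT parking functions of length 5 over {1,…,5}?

1829

|PF| = 1·6^4 = 1·1296 = 1296 (Pollak)
Example (3,2,3,5,2) → sorted (2,2,3,3,5): b_1=2>1, not a PF.
So 3125 − 1296 = 1829 fail.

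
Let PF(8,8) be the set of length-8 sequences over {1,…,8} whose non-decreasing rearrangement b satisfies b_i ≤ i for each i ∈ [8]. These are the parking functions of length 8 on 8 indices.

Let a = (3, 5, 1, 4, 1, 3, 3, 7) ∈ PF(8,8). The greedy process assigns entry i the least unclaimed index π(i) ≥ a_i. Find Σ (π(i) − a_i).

Σπ = 8·9/2 = 36 (π permutes [8]); Σa = 3+5+1+4+1+3+3+7 = 27; disp = 36−27 = 9.

9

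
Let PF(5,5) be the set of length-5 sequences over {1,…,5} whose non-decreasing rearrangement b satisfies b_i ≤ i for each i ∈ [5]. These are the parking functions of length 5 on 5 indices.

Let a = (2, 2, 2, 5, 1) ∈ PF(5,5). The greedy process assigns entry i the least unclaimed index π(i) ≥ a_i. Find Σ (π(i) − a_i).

3

Σπ(i) = 1+…+5 = 15; Σa = 2+2+2+5+1 = 12; disp = 15−12 = 3.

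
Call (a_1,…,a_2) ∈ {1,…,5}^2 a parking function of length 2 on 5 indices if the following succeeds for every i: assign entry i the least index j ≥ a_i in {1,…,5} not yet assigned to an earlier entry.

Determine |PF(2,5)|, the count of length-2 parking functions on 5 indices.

|PF| = 4·6^1 = 4×6 = 24 (Konheim–Weiss)
One tuple (4,5) → sorted (4,5): b_i ≤ 3+i ∀i, a PF.

24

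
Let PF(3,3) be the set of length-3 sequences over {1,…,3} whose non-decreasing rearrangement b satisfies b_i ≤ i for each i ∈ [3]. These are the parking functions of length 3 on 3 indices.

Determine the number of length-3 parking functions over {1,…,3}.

#PF = (4−3)·4^(3−1) = 1·16 = 16 (Konheim–Weiss)
One tuple (2,2,1) → sorted (1,2,2): b_i ≤ i ∀i, a PF.

16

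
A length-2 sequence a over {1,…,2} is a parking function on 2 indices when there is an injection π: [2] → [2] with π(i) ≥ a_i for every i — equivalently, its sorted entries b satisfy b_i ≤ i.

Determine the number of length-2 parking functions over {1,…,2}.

|PF(2,2)| = (2−2+1)·(2+1)^(2−1) = 1×3 = 3 (Pollak)
One tuple (2,1) → sorted (1,2): b_i ≤ i ∀i, a PF.

3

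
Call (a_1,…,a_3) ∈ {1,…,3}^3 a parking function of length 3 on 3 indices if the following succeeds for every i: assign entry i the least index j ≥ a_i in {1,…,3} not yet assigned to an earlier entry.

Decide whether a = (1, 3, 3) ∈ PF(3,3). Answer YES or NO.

Rearranged: b = (1, 3, 3).
  b_1=1 ≤ 1
  b_2=3 > 2
  fails at i=2 ⇒ NO

NO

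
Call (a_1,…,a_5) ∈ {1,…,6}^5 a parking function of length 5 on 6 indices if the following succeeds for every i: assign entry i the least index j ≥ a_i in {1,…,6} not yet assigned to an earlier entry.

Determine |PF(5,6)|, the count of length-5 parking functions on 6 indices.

|PF(5,6)| = (6−5+1)·(6+1)^(5−1) = 2·2401 = 4802 (Pollak)
Check (5,3,2,4,2) → sorted (2,2,3,4,5): b_i ≤ 1+i ∀i, a PF.

4802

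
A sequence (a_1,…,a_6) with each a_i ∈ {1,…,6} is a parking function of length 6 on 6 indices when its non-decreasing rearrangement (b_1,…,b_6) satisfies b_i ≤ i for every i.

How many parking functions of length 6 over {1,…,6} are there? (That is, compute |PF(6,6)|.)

Count = (6+1−6)·(6+1)^{6−1} = 1 · 16807 = 16807 (Pollak)
E.g. (1,5,1,1,5,2) → sorted (1,1,1,2,5,5): b_i ≤ i ∀i, a PF.

16807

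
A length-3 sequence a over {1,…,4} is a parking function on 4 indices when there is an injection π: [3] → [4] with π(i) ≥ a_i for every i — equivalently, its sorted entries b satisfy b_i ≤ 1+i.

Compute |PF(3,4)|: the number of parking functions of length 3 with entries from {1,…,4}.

#PF = (4+1−3)·(4+1)^{3−1} = 2×25 = 50
One tuple (2,1,2) → sorted (1,2,2): b_i ≤ 1+i ∀i, a PF.

50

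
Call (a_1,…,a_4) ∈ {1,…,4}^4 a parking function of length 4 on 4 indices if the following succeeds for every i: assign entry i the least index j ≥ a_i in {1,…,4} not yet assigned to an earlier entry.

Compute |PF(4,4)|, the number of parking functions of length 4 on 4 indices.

|PF(4,4)| = 1·5^3 = 1·125 = 125 [KW]
Example (4,1,1,2) → sorted (1,1,2,4): b_i ≤ i ∀i, a PF.

125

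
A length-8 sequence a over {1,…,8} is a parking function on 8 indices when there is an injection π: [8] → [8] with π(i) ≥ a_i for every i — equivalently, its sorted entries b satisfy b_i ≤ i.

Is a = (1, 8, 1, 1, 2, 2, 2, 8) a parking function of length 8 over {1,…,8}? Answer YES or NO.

Rearranged: b = (1, 1, 1, 2, 2, 2, 8, 8).
  b_1=1 ≤ 1
  b_2=1 ≤ 2
  b_3=1 ≤ 3
  b_4=2 ≤ 4
  b_5=2 ≤ 5
  b_6=2 ≤ 6
  b_7=8 > 7
  fails at i=7 ⇒ NO

NO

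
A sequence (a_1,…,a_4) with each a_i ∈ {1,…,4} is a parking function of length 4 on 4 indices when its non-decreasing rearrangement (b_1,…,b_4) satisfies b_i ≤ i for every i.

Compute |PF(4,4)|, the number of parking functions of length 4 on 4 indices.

125

|PF| = (4−4+1)·(4+1)^(4−1) = 1 · 125 = 125 [KW]
E.g. (1,1,4,2) → sorted (1,1,2,4): b_i ≤ i ∀i, a PF.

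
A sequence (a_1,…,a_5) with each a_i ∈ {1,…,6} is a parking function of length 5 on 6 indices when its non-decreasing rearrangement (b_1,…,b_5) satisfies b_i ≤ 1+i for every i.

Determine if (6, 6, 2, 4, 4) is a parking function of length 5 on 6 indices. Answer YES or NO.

NO

Sorted: b = (2, 4, 4, 6, 6).
  b_1=2 ≤ 2
  b_2=4 > 3
  fails at i=2 ⇒ NO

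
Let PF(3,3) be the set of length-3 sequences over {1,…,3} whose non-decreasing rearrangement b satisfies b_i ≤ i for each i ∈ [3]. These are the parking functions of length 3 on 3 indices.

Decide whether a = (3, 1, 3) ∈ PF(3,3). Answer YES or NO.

Order a: b = (1, 3, 3).
  b_1=1 ≤ 1
  b_2=3 > 2
  fails at i=2 ⇒ NO

NO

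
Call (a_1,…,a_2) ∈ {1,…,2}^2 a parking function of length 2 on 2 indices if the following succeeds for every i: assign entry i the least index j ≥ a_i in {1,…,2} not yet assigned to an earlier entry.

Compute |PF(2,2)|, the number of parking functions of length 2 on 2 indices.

#PF = (3−2)·3^(2−1) = 1×3 = 3 (Pollak)
E.g. (2,1) → sorted (1,2): b_i ≤ i ∀i, a PF.

3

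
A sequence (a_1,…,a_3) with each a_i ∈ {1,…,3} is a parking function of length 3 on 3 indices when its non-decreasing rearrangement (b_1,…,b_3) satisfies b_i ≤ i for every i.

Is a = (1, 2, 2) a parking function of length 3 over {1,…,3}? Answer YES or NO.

Sorted: b = (1, 2, 2).
  b_1=1 ≤ 1
  b_2=2 ≤ 2
  b_3=2 ≤ 3
All bounds hold ⇒ YES

YES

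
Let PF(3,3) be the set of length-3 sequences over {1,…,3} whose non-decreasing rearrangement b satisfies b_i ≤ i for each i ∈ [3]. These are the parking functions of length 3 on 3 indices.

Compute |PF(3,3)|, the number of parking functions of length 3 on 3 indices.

#PF = (3+1−3)·(3+1)^{3−1} = 1×16 = 16 [KW]
E.g. (2,1,1) → sorted (1,1,2): b_i ≤ i ∀i, a PF.

16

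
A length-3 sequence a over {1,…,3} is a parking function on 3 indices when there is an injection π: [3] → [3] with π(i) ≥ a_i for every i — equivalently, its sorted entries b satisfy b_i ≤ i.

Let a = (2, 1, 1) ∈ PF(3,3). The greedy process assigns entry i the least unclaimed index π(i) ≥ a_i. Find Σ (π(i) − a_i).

Σπ(i) = 1+…+3 = 6; Σa = 2+1+1 = 4; disp = 6−4 = 2.

2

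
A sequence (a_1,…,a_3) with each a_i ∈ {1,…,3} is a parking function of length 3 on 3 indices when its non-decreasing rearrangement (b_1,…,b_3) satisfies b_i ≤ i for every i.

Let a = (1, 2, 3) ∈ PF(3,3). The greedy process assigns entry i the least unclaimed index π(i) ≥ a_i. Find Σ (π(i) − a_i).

0

Σπ = 3·4/2 = 6 (π permutes [3]); Σa = 1+2+3 = 6; disp = 6−6 = 0.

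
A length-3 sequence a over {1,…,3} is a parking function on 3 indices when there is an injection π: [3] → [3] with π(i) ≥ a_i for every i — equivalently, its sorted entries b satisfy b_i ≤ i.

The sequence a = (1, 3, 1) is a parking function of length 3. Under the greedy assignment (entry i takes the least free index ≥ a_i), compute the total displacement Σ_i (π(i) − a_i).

1

Σπ(i) = 1+…+3 = 6; Σa = 1+3+1 = 5; disp = 6−5 = 1.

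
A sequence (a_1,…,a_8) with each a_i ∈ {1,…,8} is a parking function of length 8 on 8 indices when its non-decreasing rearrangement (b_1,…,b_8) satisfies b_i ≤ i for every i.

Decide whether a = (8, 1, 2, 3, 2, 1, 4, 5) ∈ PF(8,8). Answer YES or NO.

Rearranged: b = (1, 1, 2, 2, 3, 4, 5, 8).
  b_1=1 ≤ 1
  b_2=1 ≤ 2
  b_3=2 ≤ 3
  b_4=2 ≤ 4
  b_5=3 ≤ 5
  b_6=4 ≤ 6
  b_7=5 ≤ 7
  b_8=8 ≤ 8
All bounds hold ⇒ YES

YES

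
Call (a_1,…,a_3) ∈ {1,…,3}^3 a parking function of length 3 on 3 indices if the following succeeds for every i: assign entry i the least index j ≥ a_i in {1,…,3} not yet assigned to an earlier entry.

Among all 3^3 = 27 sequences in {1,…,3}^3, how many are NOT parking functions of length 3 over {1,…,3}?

|PF| = 1·4^2 = 1×16 = 16
Check (3,3,3) → sorted (3,3,3): b_1=3>1, not a PF.
3^3 − 16 = 27 − 16 = 11

11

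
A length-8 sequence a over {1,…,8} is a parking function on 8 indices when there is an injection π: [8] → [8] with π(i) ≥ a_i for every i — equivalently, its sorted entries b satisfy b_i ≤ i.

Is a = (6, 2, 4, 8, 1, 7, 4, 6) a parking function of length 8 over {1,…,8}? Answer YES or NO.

Rearranged: b = (1, 2, 4, 4, 6, 6, 7, 8).
  b_1=1 ≤ 1
  b_2=2 ≤ 2
  b_3=4 > 3
  fails at i=3 ⇒ NO

NO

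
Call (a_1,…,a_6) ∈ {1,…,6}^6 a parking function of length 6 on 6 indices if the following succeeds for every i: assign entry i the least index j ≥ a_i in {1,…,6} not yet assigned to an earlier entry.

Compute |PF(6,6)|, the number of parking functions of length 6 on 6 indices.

|PF| = (7−6)·7^(6−1) = 1×16807 = 16807 [KW]
E.g. (4,3,1,6,1,1) → sorted (1,1,1,3,4,6): b_i ≤ i ∀i, a PF.

16807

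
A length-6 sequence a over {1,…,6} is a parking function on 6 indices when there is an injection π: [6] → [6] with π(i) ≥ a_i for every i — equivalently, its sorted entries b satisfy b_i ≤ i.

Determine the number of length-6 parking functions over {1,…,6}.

|PF| = (6−6+1)·(6+1)^(6−1) = 1·16807 = 16807 (Pollak)
E.g. (2,6,3,1,2,5) → sorted (1,2,2,3,5,6): b_i ≤ i ∀i, a PF.

16807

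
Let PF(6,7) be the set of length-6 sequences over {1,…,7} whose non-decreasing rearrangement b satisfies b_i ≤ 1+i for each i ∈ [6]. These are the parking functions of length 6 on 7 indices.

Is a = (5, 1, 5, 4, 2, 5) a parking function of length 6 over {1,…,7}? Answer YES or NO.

YES

Sorted: b = (1, 2, 4, 5, 5, 5).
  b_1=1 ≤ 2
  b_2=2 ≤ 3
  b_3=4 ≤ 4
  b_4=5 ≤ 5
  b_5=5 ≤ 6
  b_6=5 ≤ 7
All bounds hold ⇒ YES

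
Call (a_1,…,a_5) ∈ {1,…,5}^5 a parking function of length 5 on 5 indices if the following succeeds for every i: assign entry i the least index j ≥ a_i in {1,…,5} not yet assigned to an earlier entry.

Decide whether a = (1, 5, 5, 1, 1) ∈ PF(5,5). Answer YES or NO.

NO

Rearranged: b = (1, 1, 1, 5, 5).
  b_1=1 ≤ 1
  b_2=1 ≤ 2
  b_3=1 ≤ 3
  b_4=5 > 4
  fails at i=4 ⇒ NO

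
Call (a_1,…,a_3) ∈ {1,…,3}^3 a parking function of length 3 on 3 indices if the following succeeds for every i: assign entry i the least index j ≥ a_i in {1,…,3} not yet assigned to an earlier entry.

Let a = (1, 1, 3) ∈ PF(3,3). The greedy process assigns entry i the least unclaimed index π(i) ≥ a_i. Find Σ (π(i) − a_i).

1

Σπ = 3·4/2 = 6 (π permutes [3]); Σa = 1+1+3 = 5; disp = 6−5 = 1.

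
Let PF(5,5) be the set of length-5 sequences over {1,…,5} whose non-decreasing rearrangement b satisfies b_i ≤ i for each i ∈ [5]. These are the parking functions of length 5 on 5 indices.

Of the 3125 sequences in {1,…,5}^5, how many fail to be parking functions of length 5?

|PF(5,5)| = (5+1−5)·(5+1)^{5−1} = 1·1296 = 1296 [KW]
E.g. (5,5,5,2,5) → sorted (2,5,5,5,5): b_1=2>1, not a PF.
Total 3125; non-PF = 3125−1296 = 1829

1829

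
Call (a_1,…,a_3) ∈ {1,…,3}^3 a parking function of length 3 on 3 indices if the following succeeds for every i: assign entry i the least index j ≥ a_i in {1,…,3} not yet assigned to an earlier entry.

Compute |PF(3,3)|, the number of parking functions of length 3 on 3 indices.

|PF| = (4−3)·4^(3−1) = 1·16 = 16 [KW]
Check (1,2,2) → sorted (1,2,2): b_i ≤ i ∀i, a PF.

16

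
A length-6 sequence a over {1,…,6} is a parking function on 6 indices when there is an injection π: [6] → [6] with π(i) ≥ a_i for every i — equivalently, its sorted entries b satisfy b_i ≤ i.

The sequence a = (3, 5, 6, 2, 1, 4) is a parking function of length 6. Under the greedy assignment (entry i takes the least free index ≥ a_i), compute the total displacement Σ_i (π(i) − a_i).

Σπ = 21 ({1..6} each once); Σa = 3+5+6+2+1+4 = 21; disp = 21−21 = 0.

0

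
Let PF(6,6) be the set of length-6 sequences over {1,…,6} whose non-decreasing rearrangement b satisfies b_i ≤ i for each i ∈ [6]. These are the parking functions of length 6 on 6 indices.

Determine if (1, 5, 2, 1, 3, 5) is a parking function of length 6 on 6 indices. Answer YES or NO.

Order a: b = (1, 1, 2, 3, 5, 5).
  b_1=1 ≤ 1
  b_2=1 ≤ 2
  b_3=2 ≤ 3
  b_4=3 ≤ 4
  b_5=5 ≤ 5
  b_6=5 ≤ 6
All bounds hold ⇒ YES

YES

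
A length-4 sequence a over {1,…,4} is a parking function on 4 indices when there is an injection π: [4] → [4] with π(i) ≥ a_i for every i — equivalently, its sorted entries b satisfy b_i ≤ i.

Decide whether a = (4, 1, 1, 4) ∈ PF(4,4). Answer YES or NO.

Rearranged: b = (1, 1, 4, 4).
  b_1=1 ≤ 1
  b_2=1 ≤ 2
  b_3=4 > 3
  fails at i=3 ⇒ NO

NO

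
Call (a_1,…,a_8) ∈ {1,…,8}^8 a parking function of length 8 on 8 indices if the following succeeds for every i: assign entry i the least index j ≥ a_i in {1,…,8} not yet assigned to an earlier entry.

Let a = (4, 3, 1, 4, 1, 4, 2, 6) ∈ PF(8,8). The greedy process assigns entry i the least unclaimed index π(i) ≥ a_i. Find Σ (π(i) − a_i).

Σπ(i) = 1+…+8 = 36; Σa = 4+3+1+4+1+4+2+6 = 25; disp = 36−25 = 11.

11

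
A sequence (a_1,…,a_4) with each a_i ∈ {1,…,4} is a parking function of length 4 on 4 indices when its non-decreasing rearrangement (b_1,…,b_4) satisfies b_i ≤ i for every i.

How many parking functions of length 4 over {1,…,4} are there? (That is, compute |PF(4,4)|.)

125

|PF(4,4)| = (4+1−4)·(4+1)^{4−1} = 1 · 125 = 125 [KW]
Example (1,1,4,2) → sorted (1,1,2,4): b_i ≤ i ∀i, a PF.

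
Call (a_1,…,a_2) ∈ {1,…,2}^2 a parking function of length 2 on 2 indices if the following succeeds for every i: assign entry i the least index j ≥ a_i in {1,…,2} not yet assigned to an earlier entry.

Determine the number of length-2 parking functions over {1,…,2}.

3

|PF(2,2)| = 1·3^1 = 1·3 = 3 (Pollak)
E.g. (2,1) → sorted (1,2): b_i ≤ i ∀i, a PF.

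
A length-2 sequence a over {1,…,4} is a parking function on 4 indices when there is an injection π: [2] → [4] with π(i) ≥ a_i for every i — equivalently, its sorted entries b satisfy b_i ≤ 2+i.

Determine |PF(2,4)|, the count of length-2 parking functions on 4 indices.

Count = (4−2+1)·(4+1)^(2−1) = 3 · 5 = 15 (Konheim–Weiss)
Check (4,2) → sorted (2,4): b_i ≤ 2+i ∀i, a PF.

15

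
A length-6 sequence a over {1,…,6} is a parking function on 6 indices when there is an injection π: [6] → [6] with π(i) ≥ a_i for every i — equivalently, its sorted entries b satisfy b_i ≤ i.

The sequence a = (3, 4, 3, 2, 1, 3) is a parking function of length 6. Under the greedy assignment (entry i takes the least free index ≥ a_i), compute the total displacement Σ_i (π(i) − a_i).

Σπ = 6·7/2 = 21 (π permutes [6]); Σa = 3+4+3+2+1+3 = 16; disp = 21−16 = 5.

5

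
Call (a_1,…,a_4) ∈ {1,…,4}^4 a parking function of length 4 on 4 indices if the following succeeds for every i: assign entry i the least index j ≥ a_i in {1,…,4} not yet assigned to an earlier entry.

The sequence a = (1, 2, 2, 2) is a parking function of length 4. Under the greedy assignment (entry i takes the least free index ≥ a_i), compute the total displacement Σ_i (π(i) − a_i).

3

Σπ = 10 ({1..4} each once); Σa = 1+2+2+2 = 7; disp = 10−7 = 3.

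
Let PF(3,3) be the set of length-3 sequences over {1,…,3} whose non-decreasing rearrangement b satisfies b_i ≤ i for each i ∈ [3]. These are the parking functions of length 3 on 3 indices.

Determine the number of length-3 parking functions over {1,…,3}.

16

#PF = (3+1−3)·(3+1)^{3−1} = 1 · 16 = 16 (Konheim–Weiss)
E.g. (3,1,1) → sorted (1,1,3): b_i ≤ i ∀i, a PF.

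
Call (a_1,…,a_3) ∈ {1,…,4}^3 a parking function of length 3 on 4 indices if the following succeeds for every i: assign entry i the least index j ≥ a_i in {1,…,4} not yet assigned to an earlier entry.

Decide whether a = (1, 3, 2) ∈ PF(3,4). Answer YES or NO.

Sorted: b = (1, 2, 3).
  b_1=1 ≤ 2
  b_2=2 ≤ 3
  b_3=3 ≤ 4
All bounds hold ⇒ YES

YES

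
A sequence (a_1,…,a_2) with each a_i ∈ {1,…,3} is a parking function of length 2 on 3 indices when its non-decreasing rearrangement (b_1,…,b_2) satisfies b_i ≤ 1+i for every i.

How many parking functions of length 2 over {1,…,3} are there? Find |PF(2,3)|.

8

|PF| = (3+1−2)·(3+1)^{2−1} = 2×4 = 8 (Konheim–Weiss)
One tuple (2,2) → sorted (2,2): b_i ≤ 1+i ∀i, a PF.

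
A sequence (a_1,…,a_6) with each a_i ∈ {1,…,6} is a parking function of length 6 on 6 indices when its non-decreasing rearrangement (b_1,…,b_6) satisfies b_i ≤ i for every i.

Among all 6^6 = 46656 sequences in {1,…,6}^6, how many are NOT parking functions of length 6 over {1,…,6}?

29849

|PF| = (6−6+1)·(6+1)^(6−1) = 1·16807 = 16807 (Konheim–Weiss)
One tuple (6,3,6,6,6,2) → sorted (2,3,6,6,6,6): b_1=2>1, not a PF.
Total 46656; non-PF = 46656−16807 = 29849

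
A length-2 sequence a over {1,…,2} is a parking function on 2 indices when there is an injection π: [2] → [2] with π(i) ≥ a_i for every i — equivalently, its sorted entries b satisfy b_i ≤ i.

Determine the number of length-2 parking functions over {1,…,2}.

3

|PF| = (2−2+1)·(2+1)^(2−1) = 1 · 3 = 3 (Pollak)
Example (1,1) → sorted (1,1): b_i ≤ i ∀i, a PF.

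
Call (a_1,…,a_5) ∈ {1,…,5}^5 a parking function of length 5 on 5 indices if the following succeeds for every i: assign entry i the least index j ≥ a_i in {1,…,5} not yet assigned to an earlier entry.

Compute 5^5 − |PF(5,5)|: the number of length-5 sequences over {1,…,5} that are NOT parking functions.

1829

|PF| = (6−5)·6^(5−1) = 1·1296 = 1296 [KW]
E.g. (2,3,3,3,5) → sorted (2,3,3,3,5): b_1=2>1, not a PF.
5^5 − 1296 = 3125 − 1296 = 1829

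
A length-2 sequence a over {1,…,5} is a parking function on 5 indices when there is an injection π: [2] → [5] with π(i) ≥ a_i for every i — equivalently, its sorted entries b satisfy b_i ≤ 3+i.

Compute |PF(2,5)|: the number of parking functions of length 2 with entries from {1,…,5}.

Count = 4·6^1 = 4 · 6 = 24 (Pollak)
E.g. (2,3) → sorted (2,3): b_i ≤ 3+i ∀i, a PF.

24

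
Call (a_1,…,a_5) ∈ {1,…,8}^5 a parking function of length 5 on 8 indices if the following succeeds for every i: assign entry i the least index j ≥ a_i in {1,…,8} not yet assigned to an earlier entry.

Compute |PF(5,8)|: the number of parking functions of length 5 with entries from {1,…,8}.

#PF = 4·9^4 = 4·6561 = 26244 [KW]
One tuple (7,1,5,4,6) → sorted (1,4,5,6,7): b_i ≤ 3+i ∀i, a PF.

26244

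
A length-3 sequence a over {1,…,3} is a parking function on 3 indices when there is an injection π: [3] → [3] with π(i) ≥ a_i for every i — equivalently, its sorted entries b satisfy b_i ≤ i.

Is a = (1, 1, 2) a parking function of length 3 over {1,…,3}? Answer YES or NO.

Sorted: b = (1, 1, 2).
  b_1=1 ≤ 1
  b_2=1 ≤ 2
  b_3=2 ≤ 3
All bounds hold ⇒ YES

YES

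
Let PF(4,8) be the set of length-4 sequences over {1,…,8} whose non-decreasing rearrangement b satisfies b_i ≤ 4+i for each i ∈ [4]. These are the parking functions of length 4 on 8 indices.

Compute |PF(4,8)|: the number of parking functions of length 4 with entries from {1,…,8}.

|PF| = (8+1−4)·(8+1)^{4−1} = 5·729 = 3645 (Pollak)
Example (6,1,3,8) → sorted (1,3,6,8): b_i ≤ 4+i ∀i, a PF.

3645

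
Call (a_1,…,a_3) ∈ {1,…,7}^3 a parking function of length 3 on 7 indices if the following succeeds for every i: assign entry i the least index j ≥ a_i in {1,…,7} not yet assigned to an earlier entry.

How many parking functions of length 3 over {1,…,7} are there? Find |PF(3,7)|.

|PF| = (8−3)·8^(3−1) = 5 · 64 = 320 [KW]
Check (1,5,6) → sorted (1,5,6): b_i ≤ 4+i ∀i, a PF.

320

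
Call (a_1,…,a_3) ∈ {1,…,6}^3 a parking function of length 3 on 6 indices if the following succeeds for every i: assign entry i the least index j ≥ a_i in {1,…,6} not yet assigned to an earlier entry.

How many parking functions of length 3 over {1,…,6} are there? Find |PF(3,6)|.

196

|PF| = (7−3)·7^(3−1) = 4 · 49 = 196 [KW]
E.g. (3,2,5) → sorted (2,3,5): b_i ≤ 3+i ∀i, a PF.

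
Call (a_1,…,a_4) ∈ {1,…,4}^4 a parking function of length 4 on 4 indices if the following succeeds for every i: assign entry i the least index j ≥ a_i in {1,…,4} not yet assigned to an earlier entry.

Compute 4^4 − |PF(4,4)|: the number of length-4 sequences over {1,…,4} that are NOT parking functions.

Count = (4−4+1)·(4+1)^(4−1) = 1×125 = 125 [KW]
Example (4,3,3,4) → sorted (3,3,4,4): b_1=3>1, not a PF.
4^4 − 125 = 256 − 125 = 131

131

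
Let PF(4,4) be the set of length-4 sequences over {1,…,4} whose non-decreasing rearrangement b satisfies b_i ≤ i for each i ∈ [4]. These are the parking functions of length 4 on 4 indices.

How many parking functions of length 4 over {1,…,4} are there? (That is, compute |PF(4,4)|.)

#PF = 1·5^3 = 1·125 = 125 [KW]
One tuple (1,3,1,2) → sorted (1,1,2,3): b_i ≤ i ∀i, a PF.

125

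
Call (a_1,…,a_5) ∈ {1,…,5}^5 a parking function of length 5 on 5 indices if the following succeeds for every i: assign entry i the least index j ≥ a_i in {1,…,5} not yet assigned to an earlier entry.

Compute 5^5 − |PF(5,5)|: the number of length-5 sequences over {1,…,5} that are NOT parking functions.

|PF| = (5+1−5)·(5+1)^{5−1} = 1×1296 = 1296 (Pollak)
Check (1,4,4,5,4) → sorted (1,4,4,4,5): b_2=4>2, not a PF.
5^5 − 1296 = 3125 − 1296 = 1829

1829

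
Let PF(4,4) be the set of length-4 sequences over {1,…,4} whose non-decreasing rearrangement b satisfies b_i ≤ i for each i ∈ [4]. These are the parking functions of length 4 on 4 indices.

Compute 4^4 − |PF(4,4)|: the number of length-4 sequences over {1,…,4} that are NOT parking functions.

131

|PF(4,4)| = (4+1−4)·(4+1)^{4−1} = 1×125 = 125 (Konheim–Weiss)
Example (4,2,2,2) → sorted (2,2,2,4): b_1=2>1, not a PF.
4^4 − 125 = 256 − 125 = 131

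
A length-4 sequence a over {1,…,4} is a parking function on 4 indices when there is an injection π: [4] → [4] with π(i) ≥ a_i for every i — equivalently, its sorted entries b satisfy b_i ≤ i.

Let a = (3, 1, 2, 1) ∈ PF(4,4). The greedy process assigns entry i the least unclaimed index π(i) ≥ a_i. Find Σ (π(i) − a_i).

Σπ = 4·5/2 = 10 (π permutes [4]); Σa = 3+1+2+1 = 7; disp = 10−7 = 3.

3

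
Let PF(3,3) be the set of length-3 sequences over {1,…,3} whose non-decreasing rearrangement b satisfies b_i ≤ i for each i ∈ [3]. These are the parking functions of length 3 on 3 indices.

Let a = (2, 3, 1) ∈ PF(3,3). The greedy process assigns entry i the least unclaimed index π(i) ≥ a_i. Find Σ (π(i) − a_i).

0

Σπ = 6 ({1..3} each once); Σa = 2+3+1 = 6; disp = 6−6 = 0.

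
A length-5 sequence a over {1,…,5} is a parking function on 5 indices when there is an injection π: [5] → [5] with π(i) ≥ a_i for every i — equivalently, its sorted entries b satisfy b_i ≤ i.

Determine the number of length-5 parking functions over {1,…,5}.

|PF| = (5−5+1)·(5+1)^(5−1) = 1 · 1296 = 1296 (Pollak)
E.g. (4,2,4,1,3) → sorted (1,2,3,4,4): b_i ≤ i ∀i, a PF.

1296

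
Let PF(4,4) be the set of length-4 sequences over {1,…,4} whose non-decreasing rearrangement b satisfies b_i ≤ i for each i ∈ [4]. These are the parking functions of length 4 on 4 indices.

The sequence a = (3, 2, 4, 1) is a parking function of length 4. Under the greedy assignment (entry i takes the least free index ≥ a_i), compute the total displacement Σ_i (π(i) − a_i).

0

Σπ = 4·5/2 = 10 (π permutes [4]); Σa = 3+2+4+1 = 10; disp = 10−10 = 0.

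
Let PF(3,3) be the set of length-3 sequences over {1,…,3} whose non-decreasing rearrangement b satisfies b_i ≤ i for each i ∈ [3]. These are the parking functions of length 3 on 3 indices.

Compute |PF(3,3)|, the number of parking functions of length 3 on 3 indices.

|PF(3,3)| = (4−3)·4^(3−1) = 1×16 = 16
E.g. (3,1,2) → sorted (1,2,3): b_i ≤ i ∀i, a PF.

16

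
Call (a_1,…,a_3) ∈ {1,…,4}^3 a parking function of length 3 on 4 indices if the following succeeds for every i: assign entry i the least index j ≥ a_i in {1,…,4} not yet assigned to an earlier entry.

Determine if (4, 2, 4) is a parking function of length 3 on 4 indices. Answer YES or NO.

NO

Rearranged: b = (2, 4, 4).
  b_1=2 ≤ 2
  b_2=4 > 3
  fails at i=2 ⇒ NO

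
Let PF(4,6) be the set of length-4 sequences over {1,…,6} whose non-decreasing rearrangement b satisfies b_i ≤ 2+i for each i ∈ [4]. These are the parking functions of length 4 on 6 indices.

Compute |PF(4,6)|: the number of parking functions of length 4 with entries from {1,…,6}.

#PF = 3·7^3 = 3·343 = 1029
E.g. (2,5,2,1) → sorted (1,2,2,5): b_i ≤ 2+i ∀i, a PF.

1029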